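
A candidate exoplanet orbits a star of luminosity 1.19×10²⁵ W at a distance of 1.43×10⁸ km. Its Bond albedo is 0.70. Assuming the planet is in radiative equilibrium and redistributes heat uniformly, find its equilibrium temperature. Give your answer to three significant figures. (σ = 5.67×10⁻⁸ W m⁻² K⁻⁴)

T_eq ≈ 88.5 K

d = 1.43×10⁸ km = 1.43×10¹¹ m.
Flux: S = L/(4πd²) = 1.19×10²⁵/(4π×(1.43×10¹¹)²) = 46.3 W m⁻².
Energy balance: absorbed = emitted ⇒ πR²·S(1−A) = 4πR²·σT_eq⁴, so T_eq⁴ = S(1−A)/(4σ).
T_eq = [46.3 × 0.30 / (4 × 5.67×10⁻⁸)]^(1/4) = (6.13×10⁷)^(1/4) = 88.5 K.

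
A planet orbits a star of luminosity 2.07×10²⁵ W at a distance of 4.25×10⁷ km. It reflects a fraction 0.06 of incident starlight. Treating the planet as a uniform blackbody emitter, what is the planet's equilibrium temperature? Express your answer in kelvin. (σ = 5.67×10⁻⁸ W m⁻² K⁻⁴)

d = 4.25×10⁷ km = 4.25×10¹⁰ m.
Flux: S = L/(4πd²) = 2.07×10²⁵/(4π×(4.25×10¹⁰)²) = 912 W m⁻².
Energy balance: absorbed = emitted ⇒ πR²·S(1−A) = 4πR²·σT_eq⁴, so T_eq⁴ = S(1−A)/(4σ).
T_eq = [912 × 0.94 / (4 × 5.67×10⁻⁸)]^(1/4) = (3.78×10⁹)^(1/4) = 248 K.

T_eq ≈ 248 K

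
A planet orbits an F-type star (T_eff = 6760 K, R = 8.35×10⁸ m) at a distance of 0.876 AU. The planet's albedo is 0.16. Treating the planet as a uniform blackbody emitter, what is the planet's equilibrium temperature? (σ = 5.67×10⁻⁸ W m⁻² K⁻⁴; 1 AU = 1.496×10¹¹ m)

d = 0.876 AU = 1.31×10¹¹ m.
L = 4πR_⋆²σT_⋆⁴ = 4π(8.35×10⁸)² × 5.67×10⁻⁸ × (6760)⁴ = 1.04×10²⁷ W.
S = L/(4πd²) = 4810 W m⁻².
Energy balance: absorbed = emitted ⇒ πR²·S(1−A) = 4πR²·σT_eq⁴, so T_eq⁴ = S(1−A)/(4σ).
T_eq = [4810 × 0.84 / (4 × 5.67×10⁻⁸)]^(1/4) = (1.78×10¹⁰)^(1/4) = 365 K.

T_eq ≈ 365 K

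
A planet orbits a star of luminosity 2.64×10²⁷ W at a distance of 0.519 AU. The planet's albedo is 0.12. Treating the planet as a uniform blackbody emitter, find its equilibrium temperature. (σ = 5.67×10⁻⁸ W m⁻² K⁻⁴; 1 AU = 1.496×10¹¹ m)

T_eq ≈ 606 K

d = 0.519 AU = 7.76×10¹⁰ m.
Flux: S = L/(4πd²) = 2.64×10²⁷/(4π×(7.76×10¹⁰)²) = 3.48×10⁴ W m⁻².
Energy balance: absorbed = emitted ⇒ πR²·S(1−A) = 4πR²·σT_eq⁴, so T_eq⁴ = S(1−A)/(4σ).
T_eq = [3.48×10⁴ × 0.88 / (4 × 5.67×10⁻⁸)]^(1/4) = (1.35×10¹¹)^(1/4) = 606 K.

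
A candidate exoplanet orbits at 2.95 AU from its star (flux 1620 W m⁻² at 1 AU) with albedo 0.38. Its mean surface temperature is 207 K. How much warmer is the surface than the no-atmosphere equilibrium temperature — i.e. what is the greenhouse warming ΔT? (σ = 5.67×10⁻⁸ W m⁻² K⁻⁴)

S = 1620/2.95² = 186.2 W m⁻².
T_eq = [S(1−A)/(4σ)]^(1/4) = [186.2×0.62/(4×5.67×10⁻⁸)]^(1/4) = 150.2 K.
ΔT = T_surf − T_eq = 207 − 150.2.

ΔT ≈ 56.8 K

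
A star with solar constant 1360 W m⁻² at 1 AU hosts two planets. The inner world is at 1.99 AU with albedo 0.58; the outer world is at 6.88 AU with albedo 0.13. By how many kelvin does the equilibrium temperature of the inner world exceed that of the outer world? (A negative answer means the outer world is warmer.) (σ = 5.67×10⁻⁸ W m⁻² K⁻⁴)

T_eq = [S₀(1−A)/(4σd²)]^(1/4), so T ∝ (1−A)^(1/4) / √d.
T₁ = [1360×0.42/(4×5.67×10⁻⁸×1.99²)]^(1/4) = 158.80 K.
T₂ = [1360×0.87/(4×5.67×10⁻⁸×6.88²)]^(1/4) = 102.46 K.

ΔT ≈ 56.3 K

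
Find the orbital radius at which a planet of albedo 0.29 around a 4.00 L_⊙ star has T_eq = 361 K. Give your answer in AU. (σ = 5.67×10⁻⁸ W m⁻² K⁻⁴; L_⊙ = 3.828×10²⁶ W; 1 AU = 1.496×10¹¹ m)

d ≈ 1.00 AU

L = 4.00 × 3.828×10²⁶ = 1.53×10²⁷ W.
From T_eq⁴ = L(1−A)/(16πσd²): d = √[L(1−A)/(16πσT_eq⁴)].
d = √[1.53×10²⁷ × 0.71 / (16π × 5.67×10⁻⁸ × (361)⁴)] = 1.50×10¹¹ m = 1.00 AU.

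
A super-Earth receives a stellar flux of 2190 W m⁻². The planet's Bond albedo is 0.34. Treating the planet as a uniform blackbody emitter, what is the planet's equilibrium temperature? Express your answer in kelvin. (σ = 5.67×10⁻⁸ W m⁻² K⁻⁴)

T_eq ≈ 283 K

Energy balance: absorbed = emitted ⇒ πR²·S(1−A) = 4πR²·σT_eq⁴, so T_eq⁴ = S(1−A)/(4σ).
T_eq = [2190 × 0.66 / (4 × 5.67×10⁻⁸)]^(1/4) = (6.37×10⁹)^(1/4) = 283 K.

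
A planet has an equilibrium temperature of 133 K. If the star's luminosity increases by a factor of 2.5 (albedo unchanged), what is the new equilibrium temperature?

T_eq ∝ L^(1/4) · d^(−1/2).
T′ = 133 × 2.5^(1/4) = 167 K.

T_eq ≈ 167 K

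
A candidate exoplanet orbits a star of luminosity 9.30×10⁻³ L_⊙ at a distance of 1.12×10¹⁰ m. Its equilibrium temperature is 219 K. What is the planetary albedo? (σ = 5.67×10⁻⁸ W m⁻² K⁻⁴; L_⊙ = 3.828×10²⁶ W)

A ≈ 0.77

L = 9.30×10⁻³ × 3.828×10²⁶ = 3.56×10²⁴ W.
Flux: S = L/(4πd²) = 3.56×10²⁴/(4π×(1.12×10¹⁰)²) = 2260 W m⁻².
From T_eq⁴ = S(1−A)/(4σ): 1−A = 4σT_eq⁴/S.
1−A = 4 × 5.67×10⁻⁸ × (219)⁴ / 2260 = 0.231.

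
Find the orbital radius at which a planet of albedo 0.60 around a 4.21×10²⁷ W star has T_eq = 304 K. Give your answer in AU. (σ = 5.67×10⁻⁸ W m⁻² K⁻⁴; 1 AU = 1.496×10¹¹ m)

d ≈ 1.76 AU

From T_eq⁴ = L(1−A)/(16πσd²): d = √[L(1−A)/(16πσT_eq⁴)].
d = √[4.21×10²⁷ × 0.40 / (16π × 5.67×10⁻⁸ × (304)⁴)] = 2.63×10¹¹ m = 1.76 AU.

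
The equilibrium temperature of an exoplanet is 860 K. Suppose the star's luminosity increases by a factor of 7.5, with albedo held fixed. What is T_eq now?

T_eq ∝ L^(1/4) · d^(−1/2).
T′ = 860 × 7.5^(1/4) = 1420 K.

T_eq ≈ 1420 K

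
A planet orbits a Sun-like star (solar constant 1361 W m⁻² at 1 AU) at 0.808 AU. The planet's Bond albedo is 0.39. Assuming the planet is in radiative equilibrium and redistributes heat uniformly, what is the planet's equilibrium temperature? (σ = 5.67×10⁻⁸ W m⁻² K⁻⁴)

T_eq ≈ 274 K

Flux at 0.808 AU: S = 1361/0.808² = 2080 W m⁻².
Energy balance: absorbed = emitted ⇒ πR²·S(1−A) = 4πR²·σT_eq⁴, so T_eq⁴ = S(1−A)/(4σ).
T_eq = [2080 × 0.61 / (4 × 5.67×10⁻⁸)]^(1/4) = (5.61×10⁹)^(1/4) = 274 K.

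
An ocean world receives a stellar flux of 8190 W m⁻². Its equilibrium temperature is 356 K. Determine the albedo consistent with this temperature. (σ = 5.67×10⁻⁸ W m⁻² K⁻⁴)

From T_eq⁴ = S(1−A)/(4σ): 1−A = 4σT_eq⁴/S.
1−A = 4 × 5.67×10⁻⁸ × (356)⁴ / 8190 = 0.445.

A ≈ 0.56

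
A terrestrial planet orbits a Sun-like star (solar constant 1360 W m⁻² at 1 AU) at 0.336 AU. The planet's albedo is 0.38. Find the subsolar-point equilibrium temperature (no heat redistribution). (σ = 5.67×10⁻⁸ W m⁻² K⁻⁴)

T_ss ≈ 602 K

Flux at 0.336 AU: S = 1360/0.336² = 1.20×10⁴ W m⁻².
At the subsolar point the surface absorbs S(1−A) and emits σT⁴ per unit area — no factor of 4, since only the local patch is in balance.
T = [1.20×10⁴ × 0.62 / 5.67×10⁻⁸]^(1/4) = (1.32×10¹¹)^(1/4) = 602 K.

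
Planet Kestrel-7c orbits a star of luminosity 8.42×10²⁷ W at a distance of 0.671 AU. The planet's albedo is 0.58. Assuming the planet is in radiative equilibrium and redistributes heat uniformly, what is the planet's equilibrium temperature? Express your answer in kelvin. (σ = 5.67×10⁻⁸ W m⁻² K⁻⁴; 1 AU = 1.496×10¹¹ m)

d = 0.671 AU = 1.00×10¹¹ m.
Flux: S = L/(4πd²) = 8.42×10²⁷/(4π×(1.00×10¹¹)²) = 6.65×10⁴ W m⁻².
Energy balance: absorbed = emitted ⇒ πR²·S(1−A) = 4πR²·σT_eq⁴, so T_eq⁴ = S(1−A)/(4σ).
T_eq = [6.65×10⁴ × 0.42 / (4 × 5.67×10⁻⁸)]^(1/4) = (1.23×10¹¹)^(1/4) = 592 K.

T_eq ≈ 592 K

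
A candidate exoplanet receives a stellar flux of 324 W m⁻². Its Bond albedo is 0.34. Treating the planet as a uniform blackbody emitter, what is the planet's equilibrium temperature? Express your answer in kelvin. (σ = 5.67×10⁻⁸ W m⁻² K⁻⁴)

Energy balance: absorbed = emitted ⇒ πR²·S(1−A) = 4πR²·σT_eq⁴, so T_eq⁴ = S(1−A)/(4σ).
T_eq = [324 × 0.66 / (4 × 5.67×10⁻⁸)]^(1/4) = (9.43×10⁸)^(1/4) = 175 K.

T_eq ≈ 175 K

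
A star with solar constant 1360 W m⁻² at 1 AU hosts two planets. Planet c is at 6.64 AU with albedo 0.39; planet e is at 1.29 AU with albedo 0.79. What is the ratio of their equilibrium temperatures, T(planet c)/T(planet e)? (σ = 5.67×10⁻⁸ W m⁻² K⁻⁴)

T_eq = [S₀(1−A)/(4σd²)]^(1/4), so T ∝ (1−A)^(1/4) / √d.
T₁ = [1360×0.61/(4×5.67×10⁻⁸×6.64²)]^(1/4) = 95.44 K.
T₂ = [1360×0.21/(4×5.67×10⁻⁸×1.29²)]^(1/4) = 165.86 K.

T₁/T₂ ≈ 0.575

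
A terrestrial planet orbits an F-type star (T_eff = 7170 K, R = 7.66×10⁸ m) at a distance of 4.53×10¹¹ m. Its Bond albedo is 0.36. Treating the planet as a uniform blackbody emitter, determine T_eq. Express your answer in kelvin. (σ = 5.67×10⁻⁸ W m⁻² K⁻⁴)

T_eq ≈ 186 K

L = 4πR_⋆²σT_⋆⁴ = 4π(7.66×10⁸)² × 5.67×10⁻⁸ × (7170)⁴ = 1.10×10²⁷ W.
S = L/(4πd²) = 428 W m⁻².
Energy balance: absorbed = emitted ⇒ πR²·S(1−A) = 4πR²·σT_eq⁴, so T_eq⁴ = S(1−A)/(4σ).
T_eq = [428 × 0.64 / (4 × 5.67×10⁻⁸)]^(1/4) = (1.21×10⁹)^(1/4) = 186 K.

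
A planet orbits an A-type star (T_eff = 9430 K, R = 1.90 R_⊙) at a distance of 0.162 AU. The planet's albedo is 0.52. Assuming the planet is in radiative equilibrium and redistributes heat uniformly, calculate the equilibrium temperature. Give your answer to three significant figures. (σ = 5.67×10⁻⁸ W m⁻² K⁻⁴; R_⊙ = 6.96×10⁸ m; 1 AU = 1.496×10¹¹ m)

T_eq ≈ 1300 K

R_⋆ = 1.90 × 6.96×10⁸ = 1.32×10⁹ m.
d = 0.162 AU = 2.42×10¹⁰ m.
L = 4πR_⋆²σT_⋆⁴ = 4π(1.32×10⁹)² × 5.67×10⁻⁸ × (9430)⁴ = 9.85×10²⁷ W.
S = L/(4πd²) = 1.33×10⁶ W m⁻².
Energy balance: absorbed = emitted ⇒ πR²·S(1−A) = 4πR²·σT_eq⁴, so T_eq⁴ = S(1−A)/(4σ).
T_eq = [1.33×10⁶ × 0.48 / (4 × 5.67×10⁻⁸)]^(1/4) = (2.83×10¹²)^(1/4) = 1300 K.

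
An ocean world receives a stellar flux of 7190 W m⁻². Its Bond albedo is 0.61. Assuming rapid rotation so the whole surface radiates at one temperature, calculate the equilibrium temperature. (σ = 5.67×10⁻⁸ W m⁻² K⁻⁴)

T_eq ≈ 333 K

Energy balance: absorbed = emitted ⇒ πR²·S(1−A) = 4πR²·σT_eq⁴, so T_eq⁴ = S(1−A)/(4σ).
T_eq = [7190 × 0.39 / (4 × 5.67×10⁻⁸)]^(1/4) = (1.24×10¹⁰)^(1/4) = 333 K.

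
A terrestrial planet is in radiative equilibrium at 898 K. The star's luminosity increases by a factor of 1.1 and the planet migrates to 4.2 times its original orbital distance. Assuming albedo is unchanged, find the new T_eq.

T_eq ≈ 449 K

T_eq ∝ L^(1/4) · d^(−1/2).
T′ = 898 × 1.1^(1/4) / 4.2^(1/2) = 449 K.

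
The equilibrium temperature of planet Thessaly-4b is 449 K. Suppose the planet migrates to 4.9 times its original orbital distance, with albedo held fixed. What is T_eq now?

T_eq ∝ L^(1/4) · d^(−1/2).
T′ = 449 / 4.9^(1/2) = 203 K.

T_eq ≈ 203 K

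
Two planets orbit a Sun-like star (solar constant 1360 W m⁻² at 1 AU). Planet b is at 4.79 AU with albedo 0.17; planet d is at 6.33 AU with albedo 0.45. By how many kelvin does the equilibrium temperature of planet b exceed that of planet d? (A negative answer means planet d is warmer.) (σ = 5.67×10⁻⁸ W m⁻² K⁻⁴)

ΔT ≈ 26.1 K

T_eq = [S₀(1−A)/(4σd²)]^(1/4), so T ∝ (1−A)^(1/4) / √d.
T₁ = [1360×0.83/(4×5.67×10⁻⁸×4.79²)]^(1/4) = 121.36 K.
T₂ = [1360×0.55/(4×5.67×10⁻⁸×6.33²)]^(1/4) = 95.25 K.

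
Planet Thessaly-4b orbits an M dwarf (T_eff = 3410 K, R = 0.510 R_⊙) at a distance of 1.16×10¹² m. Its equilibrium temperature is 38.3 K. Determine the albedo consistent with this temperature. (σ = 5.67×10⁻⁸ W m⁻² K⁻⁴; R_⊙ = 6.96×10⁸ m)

R_⋆ = 0.510 × 6.96×10⁸ = 3.55×10⁸ m.
L = 4πR_⋆²σT_⋆⁴ = 4π(3.55×10⁸)² × 5.67×10⁻⁸ × (3410)⁴ = 1.21×10²⁵ W.
S = L/(4πd²) = 0.718 W m⁻².
From T_eq⁴ = S(1−A)/(4σ): 1−A = 4σT_eq⁴/S.
1−A = 4 × 5.67×10⁻⁸ × (38.3)⁴ / 0.718 = 0.680.

A ≈ 0.32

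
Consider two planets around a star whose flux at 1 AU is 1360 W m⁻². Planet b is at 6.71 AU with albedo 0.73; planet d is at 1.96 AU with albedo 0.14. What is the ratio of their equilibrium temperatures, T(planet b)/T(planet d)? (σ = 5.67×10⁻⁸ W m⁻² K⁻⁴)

T₁/T₂ ≈ 0.405

T_eq = [S₀(1−A)/(4σd²)]^(1/4), so T ∝ (1−A)^(1/4) / √d.
T₁ = [1360×0.27/(4×5.67×10⁻⁸×6.71²)]^(1/4) = 77.44 K.
T₂ = [1360×0.86/(4×5.67×10⁻⁸×1.96²)]^(1/4) = 191.41 K.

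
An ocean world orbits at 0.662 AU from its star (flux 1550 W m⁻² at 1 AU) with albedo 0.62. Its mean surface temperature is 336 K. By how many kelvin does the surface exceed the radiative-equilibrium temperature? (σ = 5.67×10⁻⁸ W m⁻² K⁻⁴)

ΔT ≈ 58.5 K

S = 1550/0.662² = 3537 W m⁻².
T_eq = [S(1−A)/(4σ)]^(1/4) = [3537×0.38/(4×5.67×10⁻⁸)]^(1/4) = 277.5 K.
ΔT = T_surf − T_eq = 336 − 277.5.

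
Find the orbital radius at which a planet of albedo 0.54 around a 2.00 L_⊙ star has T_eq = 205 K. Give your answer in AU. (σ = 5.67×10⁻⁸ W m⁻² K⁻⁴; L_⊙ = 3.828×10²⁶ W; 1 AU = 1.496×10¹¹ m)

L = 2.00 × 3.828×10²⁶ = 7.66×10²⁶ W.
From T_eq⁴ = L(1−A)/(16πσd²): d = √[L(1−A)/(16πσT_eq⁴)].
d = √[7.66×10²⁶ × 0.46 / (16π × 5.67×10⁻⁸ × (205)⁴)] = 2.65×10¹¹ m = 1.77 AU.

d ≈ 1.77 AU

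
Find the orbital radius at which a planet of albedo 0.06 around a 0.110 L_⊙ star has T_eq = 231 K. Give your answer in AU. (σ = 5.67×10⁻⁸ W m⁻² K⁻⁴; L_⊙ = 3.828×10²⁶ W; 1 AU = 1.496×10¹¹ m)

L = 0.110 × 3.828×10²⁶ = 4.21×10²⁵ W.
From T_eq⁴ = L(1−A)/(16πσd²): d = √[L(1−A)/(16πσT_eq⁴)].
d = √[4.21×10²⁵ × 0.94 / (16π × 5.67×10⁻⁸ × (231)⁴)] = 6.98×10¹⁰ m = 0.467 AU.

d ≈ 0.467 AU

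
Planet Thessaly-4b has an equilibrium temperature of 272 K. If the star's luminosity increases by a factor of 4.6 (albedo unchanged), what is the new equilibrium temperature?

T_eq ≈ 398 K

T_eq ∝ L^(1/4) · d^(−1/2).
T′ = 272 × 4.6^(1/4) = 398 K.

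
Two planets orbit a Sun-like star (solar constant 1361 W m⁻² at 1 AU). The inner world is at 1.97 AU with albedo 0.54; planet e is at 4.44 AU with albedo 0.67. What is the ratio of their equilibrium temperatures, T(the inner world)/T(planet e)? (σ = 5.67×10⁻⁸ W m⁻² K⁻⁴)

T₁/T₂ ≈ 1.631

T_eq = [S₀(1−A)/(4σd²)]^(1/4), so T ∝ (1−A)^(1/4) / √d.
T₁ = [1361×0.46/(4×5.67×10⁻⁸×1.97²)]^(1/4) = 163.31 K.
T₂ = [1361×0.33/(4×5.67×10⁻⁸×4.44²)]^(1/4) = 100.11 K.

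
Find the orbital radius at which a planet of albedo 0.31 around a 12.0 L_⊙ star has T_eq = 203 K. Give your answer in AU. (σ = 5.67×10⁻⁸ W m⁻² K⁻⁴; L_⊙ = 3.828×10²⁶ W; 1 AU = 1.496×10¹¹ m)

L = 12.0 × 3.828×10²⁶ = 4.59×10²⁷ W.
From T_eq⁴ = L(1−A)/(16πσd²): d = √[L(1−A)/(16πσT_eq⁴)].
d = √[4.59×10²⁷ × 0.69 / (16π × 5.67×10⁻⁸ × (203)⁴)] = 8.09×10¹¹ m = 5.41 AU.

d ≈ 5.41 AU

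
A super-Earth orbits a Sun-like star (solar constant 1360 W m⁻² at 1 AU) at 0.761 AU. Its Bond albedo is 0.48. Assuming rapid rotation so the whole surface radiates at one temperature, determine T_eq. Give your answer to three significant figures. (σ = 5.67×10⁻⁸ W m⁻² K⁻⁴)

T_eq ≈ 271 K

Flux at 0.761 AU: S = 1360/0.761² = 2350 W m⁻².
Energy balance: absorbed = emitted ⇒ πR²·S(1−A) = 4πR²·σT_eq⁴, so T_eq⁴ = S(1−A)/(4σ).
T_eq = [2350 × 0.52 / (4 × 5.67×10⁻⁸)]^(1/4) = (5.38×10⁹)^(1/4) = 271 K.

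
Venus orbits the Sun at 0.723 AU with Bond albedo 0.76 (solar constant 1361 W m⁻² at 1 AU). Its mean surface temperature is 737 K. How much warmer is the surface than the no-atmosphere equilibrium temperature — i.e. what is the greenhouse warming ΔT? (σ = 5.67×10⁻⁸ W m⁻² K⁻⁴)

S = 1361/0.723² = 2604 W m⁻².
T_eq = [S(1−A)/(4σ)]^(1/4) = [2604×0.24/(4×5.67×10⁻⁸)]^(1/4) = 229.1 K.
ΔT = T_surf − T_eq = 737 − 229.1.

ΔT ≈ 507.9 K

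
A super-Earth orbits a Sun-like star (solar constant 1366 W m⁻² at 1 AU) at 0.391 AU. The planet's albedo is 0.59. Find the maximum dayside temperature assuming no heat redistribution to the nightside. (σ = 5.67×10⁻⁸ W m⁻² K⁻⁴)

T_ss ≈ 504 K

Flux at 0.391 AU: S = 1366/0.391² = 8940 W m⁻².
With no redistribution each surface element balances locally: S(1−A) = σT⁴.
T = [8940 × 0.41 / 5.67×10⁻⁸]^(1/4) = (6.46×10¹⁰)^(1/4) = 504 K.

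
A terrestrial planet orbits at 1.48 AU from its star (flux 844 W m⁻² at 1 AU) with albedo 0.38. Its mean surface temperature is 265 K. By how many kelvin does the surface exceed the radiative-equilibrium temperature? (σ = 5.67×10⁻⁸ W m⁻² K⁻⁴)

ΔT ≈ 84.8 K

S = 844/1.48² = 385.3 W m⁻².
T_eq = [S(1−A)/(4σ)]^(1/4) = [385.3×0.62/(4×5.67×10⁻⁸)]^(1/4) = 180.2 K.
ΔT = T_surf − T_eq = 265 − 180.2.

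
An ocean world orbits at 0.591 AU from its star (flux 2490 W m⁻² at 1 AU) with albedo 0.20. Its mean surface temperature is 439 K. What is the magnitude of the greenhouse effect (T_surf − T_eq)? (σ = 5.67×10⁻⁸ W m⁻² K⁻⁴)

S = 2490/0.591² = 7129 W m⁻².
T_eq = [S(1−A)/(4σ)]^(1/4) = [7129×0.80/(4×5.67×10⁻⁸)]^(1/4) = 398.2 K.
ΔT = T_surf − T_eq = 439 − 398.2.

ΔT ≈ 40.8 K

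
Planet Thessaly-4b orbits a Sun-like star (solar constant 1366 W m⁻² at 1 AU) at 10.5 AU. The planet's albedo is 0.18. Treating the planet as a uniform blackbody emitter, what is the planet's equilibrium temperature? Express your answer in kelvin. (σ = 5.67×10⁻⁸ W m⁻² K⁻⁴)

T_eq ≈ 81.8 K

Flux at 10.5 AU: S = 1366/10.5² = 12.4 W m⁻².
Energy balance: absorbed = emitted ⇒ πR²·S(1−A) = 4πR²·σT_eq⁴, so T_eq⁴ = S(1−A)/(4σ).
T_eq = [12.4 × 0.82 / (4 × 5.67×10⁻⁸)]^(1/4) = (4.48×10⁷)^(1/4) = 81.8 K.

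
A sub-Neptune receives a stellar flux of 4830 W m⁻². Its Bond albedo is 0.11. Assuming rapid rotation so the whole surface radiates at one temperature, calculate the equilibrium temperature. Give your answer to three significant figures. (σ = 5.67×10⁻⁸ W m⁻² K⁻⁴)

Energy balance: absorbed = emitted ⇒ πR²·S(1−A) = 4πR²·σT_eq⁴, so T_eq⁴ = S(1−A)/(4σ).
T_eq = [4830 × 0.89 / (4 × 5.67×10⁻⁸)]^(1/4) = (1.90×10¹⁰)^(1/4) = 371 K.

T_eq ≈ 371 K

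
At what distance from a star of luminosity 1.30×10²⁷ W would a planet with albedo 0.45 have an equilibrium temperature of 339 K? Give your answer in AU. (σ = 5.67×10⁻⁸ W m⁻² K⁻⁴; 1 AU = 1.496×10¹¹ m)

d ≈ 0.921 AU

From T_eq⁴ = L(1−A)/(16πσd²): d = √[L(1−A)/(16πσT_eq⁴)].
d = √[1.30×10²⁷ × 0.55 / (16π × 5.67×10⁻⁸ × (339)⁴)] = 1.38×10¹¹ m = 0.921 AU.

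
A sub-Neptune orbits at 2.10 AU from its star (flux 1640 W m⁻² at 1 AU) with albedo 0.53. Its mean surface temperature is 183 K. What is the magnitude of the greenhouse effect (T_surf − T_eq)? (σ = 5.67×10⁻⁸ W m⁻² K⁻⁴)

S = 1640/2.10² = 371.9 W m⁻².
T_eq = [S(1−A)/(4σ)]^(1/4) = [371.9×0.47/(4×5.67×10⁻⁸)]^(1/4) = 166.6 K.
ΔT = T_surf − T_eq = 183 − 166.6.

ΔT ≈ 16.4 K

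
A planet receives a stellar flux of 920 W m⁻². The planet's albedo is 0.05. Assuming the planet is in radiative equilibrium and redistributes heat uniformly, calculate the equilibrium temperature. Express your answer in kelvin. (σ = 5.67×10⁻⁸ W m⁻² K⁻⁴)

Energy balance: absorbed = emitted ⇒ πR²·S(1−A) = 4πR²·σT_eq⁴, so T_eq⁴ = S(1−A)/(4σ).
T_eq = [920 × 0.95 / (4 × 5.67×10⁻⁸)]^(1/4) = (3.85×10⁹)^(1/4) = 249 K.

T_eq ≈ 249 K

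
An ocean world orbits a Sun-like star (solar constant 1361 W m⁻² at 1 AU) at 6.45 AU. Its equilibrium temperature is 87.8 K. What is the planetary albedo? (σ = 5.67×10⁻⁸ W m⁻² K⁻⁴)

Flux at 6.45 AU: S = 1361/6.45² = 32.7 W m⁻².
From T_eq⁴ = S(1−A)/(4σ): 1−A = 4σT_eq⁴/S.
1−A = 4 × 5.67×10⁻⁸ × (87.8)⁴ / 32.7 = 0.412.

A ≈ 0.59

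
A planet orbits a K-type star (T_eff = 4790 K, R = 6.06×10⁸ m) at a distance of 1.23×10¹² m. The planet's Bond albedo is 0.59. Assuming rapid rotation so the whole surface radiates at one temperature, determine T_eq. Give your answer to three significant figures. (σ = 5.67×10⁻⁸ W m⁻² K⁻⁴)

T_eq ≈ 60.2 K

L = 4πR_⋆²σT_⋆⁴ = 4π(6.06×10⁸)² × 5.67×10⁻⁸ × (4790)⁴ = 1.38×10²⁶ W.
S = L/(4πd²) = 7.25 W m⁻².
Energy balance: absorbed = emitted ⇒ πR²·S(1−A) = 4πR²·σT_eq⁴, so T_eq⁴ = S(1−A)/(4σ).
T_eq = [7.25 × 0.41 / (4 × 5.67×10⁻⁸)]^(1/4) = (1.31×10⁷)^(1/4) = 60.2 K.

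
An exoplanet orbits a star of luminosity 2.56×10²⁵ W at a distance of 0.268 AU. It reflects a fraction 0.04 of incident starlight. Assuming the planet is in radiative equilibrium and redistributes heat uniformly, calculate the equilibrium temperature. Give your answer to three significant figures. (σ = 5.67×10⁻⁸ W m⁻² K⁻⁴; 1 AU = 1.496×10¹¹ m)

d = 0.268 AU = 4.01×10¹⁰ m.
Flux: S = L/(4πd²) = 2.56×10²⁵/(4π×(4.01×10¹⁰)²) = 1270 W m⁻².
Energy balance: absorbed = emitted ⇒ πR²·S(1−A) = 4πR²·σT_eq⁴, so T_eq⁴ = S(1−A)/(4σ).
T_eq = [1270 × 0.96 / (4 × 5.67×10⁻⁸)]^(1/4) = (5.36×10⁹)^(1/4) = 271 K.

T_eq ≈ 271 K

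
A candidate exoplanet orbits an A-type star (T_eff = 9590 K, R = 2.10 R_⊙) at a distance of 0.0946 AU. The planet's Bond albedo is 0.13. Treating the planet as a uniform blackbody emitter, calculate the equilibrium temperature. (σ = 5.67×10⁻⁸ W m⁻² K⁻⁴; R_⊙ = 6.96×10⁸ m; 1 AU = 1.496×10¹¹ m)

R_⋆ = 2.10 × 6.96×10⁸ = 1.46×10⁹ m.
d = 0.0946 AU = 1.42×10¹⁰ m.
L = 4πR_⋆²σT_⋆⁴ = 4π(1.46×10⁹)² × 5.67×10⁻⁸ × (9590)⁴ = 1.29×10²⁸ W.
S = L/(4πd²) = 5.12×10⁶ W m⁻².
Energy balance: absorbed = emitted ⇒ πR²·S(1−A) = 4πR²·σT_eq⁴, so T_eq⁴ = S(1−A)/(4σ).
T_eq = [5.12×10⁶ × 0.87 / (4 × 5.67×10⁻⁸)]^(1/4) = (1.96×10¹³)^(1/4) = 2100 K.

T_eq ≈ 2100 K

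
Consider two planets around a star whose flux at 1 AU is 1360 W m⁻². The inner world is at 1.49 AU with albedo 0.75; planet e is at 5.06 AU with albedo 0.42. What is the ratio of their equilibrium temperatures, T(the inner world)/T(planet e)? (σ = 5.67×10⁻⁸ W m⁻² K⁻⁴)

T₁/T₂ ≈ 1.493

T_eq = [S₀(1−A)/(4σd²)]^(1/4), so T ∝ (1−A)^(1/4) / √d.
T₁ = [1360×0.25/(4×5.67×10⁻⁸×1.49²)]^(1/4) = 161.20 K.
T₂ = [1360×0.58/(4×5.67×10⁻⁸×5.06²)]^(1/4) = 107.96 K.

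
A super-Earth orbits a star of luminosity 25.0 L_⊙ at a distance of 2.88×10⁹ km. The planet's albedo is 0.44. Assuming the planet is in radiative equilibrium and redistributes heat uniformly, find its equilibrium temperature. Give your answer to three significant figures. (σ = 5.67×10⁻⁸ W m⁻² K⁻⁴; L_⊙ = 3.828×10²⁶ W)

d = 2.88×10⁹ km = 2.88×10¹² m.
L = 25.0 × 3.828×10²⁶ = 9.57×10²⁷ W.
Flux: S = L/(4πd²) = 9.57×10²⁷/(4π×(2.88×10¹²)²) = 91.8 W m⁻².
Energy balance: absorbed = emitted ⇒ πR²·S(1−A) = 4πR²·σT_eq⁴, so T_eq⁴ = S(1−A)/(4σ).
T_eq = [91.8 × 0.56 / (4 × 5.67×10⁻⁸)]^(1/4) = (2.27×10⁸)^(1/4) = 123 K.

T_eq ≈ 123 K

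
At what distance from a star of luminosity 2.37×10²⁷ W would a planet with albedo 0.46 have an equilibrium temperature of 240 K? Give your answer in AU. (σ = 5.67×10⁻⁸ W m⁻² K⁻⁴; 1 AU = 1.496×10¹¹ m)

d ≈ 2.46 AU

From T_eq⁴ = L(1−A)/(16πσd²): d = √[L(1−A)/(16πσT_eq⁴)].
d = √[2.37×10²⁷ × 0.54 / (16π × 5.67×10⁻⁸ × (240)⁴)] = 3.68×10¹¹ m = 2.46 AU.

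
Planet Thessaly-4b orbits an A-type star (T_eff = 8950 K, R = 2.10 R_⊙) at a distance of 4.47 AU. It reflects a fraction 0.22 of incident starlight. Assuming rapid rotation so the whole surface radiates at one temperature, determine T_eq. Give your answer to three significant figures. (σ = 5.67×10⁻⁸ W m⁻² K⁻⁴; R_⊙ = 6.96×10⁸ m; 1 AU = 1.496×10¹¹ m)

T_eq ≈ 278 K

R_⋆ = 2.10 × 6.96×10⁸ = 1.46×10⁹ m.
d = 4.47 AU = 6.69×10¹¹ m.
L = 4πR_⋆²σT_⋆⁴ = 4π(1.46×10⁹)² × 5.67×10⁻⁸ × (8950)⁴ = 9.77×10²⁷ W.
S = L/(4πd²) = 1740 W m⁻².
Energy balance: absorbed = emitted ⇒ πR²·S(1−A) = 4πR²·σT_eq⁴, so T_eq⁴ = S(1−A)/(4σ).
T_eq = [1740 × 0.78 / (4 × 5.67×10⁻⁸)]^(1/4) = (5.98×10⁹)^(1/4) = 278 K.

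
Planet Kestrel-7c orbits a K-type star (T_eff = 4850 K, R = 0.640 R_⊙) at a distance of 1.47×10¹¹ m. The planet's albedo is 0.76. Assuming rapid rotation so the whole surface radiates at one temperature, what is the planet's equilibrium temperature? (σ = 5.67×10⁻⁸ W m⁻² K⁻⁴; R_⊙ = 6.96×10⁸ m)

R_⋆ = 0.640 × 6.96×10⁸ = 4.45×10⁸ m.
L = 4πR_⋆²σT_⋆⁴ = 4π(4.45×10⁸)² × 5.67×10⁻⁸ × (4850)⁴ = 7.82×10²⁵ W.
S = L/(4πd²) = 288 W m⁻².
Energy balance: absorbed = emitted ⇒ πR²·S(1−A) = 4πR²·σT_eq⁴, so T_eq⁴ = S(1−A)/(4σ).
T_eq = [288 × 0.24 / (4 × 5.67×10⁻⁸)]^(1/4) = (3.05×10⁸)^(1/4) = 132 K.

T_eq ≈ 132 K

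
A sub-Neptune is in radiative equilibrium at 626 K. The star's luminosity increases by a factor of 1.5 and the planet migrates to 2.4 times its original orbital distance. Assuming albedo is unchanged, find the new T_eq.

T_eq ≈ 447 K

T_eq ∝ L^(1/4) · d^(−1/2).
T′ = 626 × 1.5^(1/4) / 2.4^(1/2) = 447 K.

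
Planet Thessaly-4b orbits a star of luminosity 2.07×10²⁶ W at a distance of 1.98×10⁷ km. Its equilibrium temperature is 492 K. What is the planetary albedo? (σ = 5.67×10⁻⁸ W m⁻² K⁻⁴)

d = 1.98×10⁷ km = 1.98×10¹⁰ m.
Flux: S = L/(4πd²) = 2.07×10²⁶/(4π×(1.98×10¹⁰)²) = 4.20×10⁴ W m⁻².
From T_eq⁴ = S(1−A)/(4σ): 1−A = 4σT_eq⁴/S.
1−A = 4 × 5.67×10⁻⁸ × (492)⁴ / 4.20×10⁴ = 0.316.

A ≈ 0.68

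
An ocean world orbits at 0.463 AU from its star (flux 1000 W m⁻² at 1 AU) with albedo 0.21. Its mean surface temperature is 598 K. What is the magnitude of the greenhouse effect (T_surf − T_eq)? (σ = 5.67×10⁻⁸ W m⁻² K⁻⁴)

ΔT ≈ 241.0 K

S = 1000/0.463² = 4665 W m⁻².
T_eq = [S(1−A)/(4σ)]^(1/4) = [4665×0.79/(4×5.67×10⁻⁸)]^(1/4) = 357.0 K.
ΔT = T_surf − T_eq = 598 − 357.0.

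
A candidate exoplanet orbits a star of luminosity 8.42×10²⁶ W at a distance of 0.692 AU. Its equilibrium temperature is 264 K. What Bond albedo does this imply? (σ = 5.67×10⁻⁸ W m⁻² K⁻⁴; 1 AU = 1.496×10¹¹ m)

d = 0.692 AU = 1.04×10¹¹ m.
Flux: S = L/(4πd²) = 8.42×10²⁶/(4π×(1.04×10¹¹)²) = 6250 W m⁻².
From T_eq⁴ = S(1−A)/(4σ): 1−A = 4σT_eq⁴/S.
1−A = 4 × 5.67×10⁻⁸ × (264)⁴ / 6250 = 0.176.

A ≈ 0.82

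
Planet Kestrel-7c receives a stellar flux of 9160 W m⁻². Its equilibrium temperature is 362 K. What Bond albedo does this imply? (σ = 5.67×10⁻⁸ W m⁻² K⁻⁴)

From T_eq⁴ = S(1−A)/(4σ): 1−A = 4σT_eq⁴/S.
1−A = 4 × 5.67×10⁻⁸ × (362)⁴ / 9160 = 0.425.

A ≈ 0.57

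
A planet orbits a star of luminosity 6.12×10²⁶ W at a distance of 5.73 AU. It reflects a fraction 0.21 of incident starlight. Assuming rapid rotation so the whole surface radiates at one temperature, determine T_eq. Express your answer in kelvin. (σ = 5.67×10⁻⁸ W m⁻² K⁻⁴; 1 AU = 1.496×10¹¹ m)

T_eq ≈ 123 K

d = 5.73 AU = 8.57×10¹¹ m.
Flux: S = L/(4πd²) = 6.12×10²⁶/(4π×(8.57×10¹¹)²) = 66.3 W m⁻².
Energy balance: absorbed = emitted ⇒ πR²·S(1−A) = 4πR²·σT_eq⁴, so T_eq⁴ = S(1−A)/(4σ).
T_eq = [66.3 × 0.79 / (4 × 5.67×10⁻⁸)]^(1/4) = (2.31×10⁸)^(1/4) = 123 K.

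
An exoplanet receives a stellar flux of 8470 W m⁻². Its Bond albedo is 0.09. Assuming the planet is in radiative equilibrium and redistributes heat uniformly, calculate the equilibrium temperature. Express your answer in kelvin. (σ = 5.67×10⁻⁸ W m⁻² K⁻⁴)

Energy balance: absorbed = emitted ⇒ πR²·S(1−A) = 4πR²·σT_eq⁴, so T_eq⁴ = S(1−A)/(4σ).
T_eq = [8470 × 0.91 / (4 × 5.67×10⁻⁸)]^(1/4) = (3.40×10¹⁰)^(1/4) = 429 K.

T_eq ≈ 429 K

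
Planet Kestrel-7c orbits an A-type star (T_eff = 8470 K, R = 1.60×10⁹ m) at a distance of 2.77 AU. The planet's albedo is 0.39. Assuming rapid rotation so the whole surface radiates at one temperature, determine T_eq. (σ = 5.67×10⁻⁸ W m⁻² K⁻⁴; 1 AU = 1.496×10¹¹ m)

T_eq ≈ 329 K

d = 2.77 AU = 4.14×10¹¹ m.
L = 4πR_⋆²σT_⋆⁴ = 4π(1.60×10⁹)² × 5.67×10⁻⁸ × (8470)⁴ = 9.39×10²⁷ W.
S = L/(4πd²) = 4350 W m⁻².
Energy balance: absorbed = emitted ⇒ πR²·S(1−A) = 4πR²·σT_eq⁴, so T_eq⁴ = S(1−A)/(4σ).
T_eq = [4350 × 0.61 / (4 × 5.67×10⁻⁸)]^(1/4) = (1.17×10¹⁰)^(1/4) = 329 K.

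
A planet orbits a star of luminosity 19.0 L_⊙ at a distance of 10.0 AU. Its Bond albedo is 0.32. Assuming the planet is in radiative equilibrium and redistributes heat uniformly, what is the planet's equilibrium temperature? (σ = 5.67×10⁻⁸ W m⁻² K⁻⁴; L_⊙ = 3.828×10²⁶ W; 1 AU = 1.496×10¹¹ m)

d = 10.0 AU = 1.50×10¹² m.
L = 19.0 × 3.828×10²⁶ = 7.27×10²⁷ W.
Flux: S = L/(4πd²) = 7.27×10²⁷/(4π×(1.50×10¹²)²) = 259 W m⁻².
Energy balance: absorbed = emitted ⇒ πR²·S(1−A) = 4πR²·σT_eq⁴, so T_eq⁴ = S(1−A)/(4σ).
T_eq = [259 × 0.68 / (4 × 5.67×10⁻⁸)]^(1/4) = (7.75×10⁸)^(1/4) = 167 K.

T_eq ≈ 167 K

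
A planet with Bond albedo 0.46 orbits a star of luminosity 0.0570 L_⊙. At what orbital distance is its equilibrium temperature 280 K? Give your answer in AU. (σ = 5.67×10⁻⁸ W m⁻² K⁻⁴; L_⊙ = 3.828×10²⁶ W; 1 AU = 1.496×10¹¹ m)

d ≈ 0.173 AU

L = 0.0570 × 3.828×10²⁶ = 2.18×10²⁵ W.
From T_eq⁴ = L(1−A)/(16πσd²): d = √[L(1−A)/(16πσT_eq⁴)].
d = √[2.18×10²⁵ × 0.54 / (16π × 5.67×10⁻⁸ × (280)⁴)] = 2.59×10¹⁰ m = 0.173 AU.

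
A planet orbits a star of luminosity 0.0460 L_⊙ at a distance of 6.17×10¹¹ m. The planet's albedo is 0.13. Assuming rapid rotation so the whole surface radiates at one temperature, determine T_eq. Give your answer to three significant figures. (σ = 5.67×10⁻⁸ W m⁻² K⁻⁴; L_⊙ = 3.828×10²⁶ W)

L = 0.0460 × 3.828×10²⁶ = 1.76×10²⁵ W.
Flux: S = L/(4πd²) = 1.76×10²⁵/(4π×(6.17×10¹¹)²) = 3.68 W m⁻².
Energy balance: absorbed = emitted ⇒ πR²·S(1−A) = 4πR²·σT_eq⁴, so T_eq⁴ = S(1−A)/(4σ).
T_eq = [3.68 × 0.87 / (4 × 5.67×10⁻⁸)]^(1/4) = (1.41×10⁷)^(1/4) = 61.3 K.

T_eq ≈ 61.3 K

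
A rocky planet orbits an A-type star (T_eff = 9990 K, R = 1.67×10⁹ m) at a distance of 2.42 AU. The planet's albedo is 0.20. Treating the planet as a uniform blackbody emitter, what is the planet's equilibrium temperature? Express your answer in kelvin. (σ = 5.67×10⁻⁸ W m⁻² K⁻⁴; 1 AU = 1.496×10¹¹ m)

T_eq ≈ 454 K

d = 2.42 AU = 3.62×10¹¹ m.
L = 4πR_⋆²σT_⋆⁴ = 4π(1.67×10⁹)² × 5.67×10⁻⁸ × (9990)⁴ = 1.98×10²⁸ W.
S = L/(4πd²) = 1.20×10⁴ W m⁻².
Energy balance: absorbed = emitted ⇒ πR²·S(1−A) = 4πR²·σT_eq⁴, so T_eq⁴ = S(1−A)/(4σ).
T_eq = [1.20×10⁴ × 0.80 / (4 × 5.67×10⁻⁸)]^(1/4) = (4.24×10¹⁰)^(1/4) = 454 K.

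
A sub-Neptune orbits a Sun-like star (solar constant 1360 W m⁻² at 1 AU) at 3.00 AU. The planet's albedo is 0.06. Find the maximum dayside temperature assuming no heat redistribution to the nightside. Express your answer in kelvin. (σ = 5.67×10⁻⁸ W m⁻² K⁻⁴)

T_ss ≈ 224 K

Flux at 3.00 AU: S = 1360/3.00² = 151 W m⁻².
With no redistribution each surface element balances locally: S(1−A) = σT⁴.
T = [151 × 0.94 / 5.67×10⁻⁸]^(1/4) = (2.51×10⁹)^(1/4) = 224 K.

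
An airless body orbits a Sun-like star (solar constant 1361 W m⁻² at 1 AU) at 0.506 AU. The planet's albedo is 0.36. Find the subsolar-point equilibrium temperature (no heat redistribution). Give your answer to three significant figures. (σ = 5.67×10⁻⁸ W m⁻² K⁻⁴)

T_ss ≈ 495 K

Flux at 0.506 AU: S = 1361/0.506² = 5320 W m⁻².
At the subsolar point the surface absorbs S(1−A) and emits σT⁴ per unit area — no factor of 4, since only the local patch is in balance.
T = [5320 × 0.64 / 5.67×10⁻⁸]^(1/4) = (6.00×10¹⁰)^(1/4) = 495 K.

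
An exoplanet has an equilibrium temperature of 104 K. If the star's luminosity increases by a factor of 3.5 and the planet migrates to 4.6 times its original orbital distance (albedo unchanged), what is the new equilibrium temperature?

T_eq ∝ L^(1/4) · d^(−1/2).
T′ = 104 × 3.5^(1/4) / 4.6^(1/2) = 66.3 K.

T_eq ≈ 66.3 K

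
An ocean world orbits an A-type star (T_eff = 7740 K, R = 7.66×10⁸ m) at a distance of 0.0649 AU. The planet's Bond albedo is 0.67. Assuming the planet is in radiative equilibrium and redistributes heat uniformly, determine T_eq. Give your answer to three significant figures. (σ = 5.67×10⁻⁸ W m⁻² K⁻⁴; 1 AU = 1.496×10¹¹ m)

d = 0.0649 AU = 9.71×10⁹ m.
L = 4πR_⋆²σT_⋆⁴ = 4π(7.66×10⁸)² × 5.67×10⁻⁸ × (7740)⁴ = 1.50×10²⁷ W.
S = L/(4πd²) = 1.27×10⁶ W m⁻².
Energy balance: absorbed = emitted ⇒ πR²·S(1−A) = 4πR²·σT_eq⁴, so T_eq⁴ = S(1−A)/(4σ).
T_eq = [1.27×10⁶ × 0.33 / (4 × 5.67×10⁻⁸)]^(1/4) = (1.84×10¹²)^(1/4) = 1170 K.

T_eq ≈ 1170 K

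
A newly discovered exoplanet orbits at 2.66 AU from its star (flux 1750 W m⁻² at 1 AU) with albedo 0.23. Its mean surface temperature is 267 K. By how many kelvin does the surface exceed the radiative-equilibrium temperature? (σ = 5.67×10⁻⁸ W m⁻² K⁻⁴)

S = 1750/2.66² = 247.3 W m⁻².
T_eq = [S(1−A)/(4σ)]^(1/4) = [247.3×0.77/(4×5.67×10⁻⁸)]^(1/4) = 170.2 K.
ΔT = T_surf − T_eq = 267 − 170.2.

ΔT ≈ 96.8 K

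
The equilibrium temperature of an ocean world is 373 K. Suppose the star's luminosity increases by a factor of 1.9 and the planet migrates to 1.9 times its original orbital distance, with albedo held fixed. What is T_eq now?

T_eq ∝ L^(1/4) · d^(−1/2).
T′ = 373 × 1.9^(1/4) / 1.9^(1/2) = 318 K.

T_eq ≈ 318 K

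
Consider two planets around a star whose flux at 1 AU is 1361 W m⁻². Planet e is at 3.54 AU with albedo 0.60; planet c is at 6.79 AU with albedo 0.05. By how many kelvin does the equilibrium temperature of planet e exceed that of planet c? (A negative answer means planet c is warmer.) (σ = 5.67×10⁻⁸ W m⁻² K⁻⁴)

T_eq = [S₀(1−A)/(4σd²)]^(1/4), so T ∝ (1−A)^(1/4) / √d.
T₁ = [1361×0.40/(4×5.67×10⁻⁸×3.54²)]^(1/4) = 117.64 K.
T₂ = [1361×0.95/(4×5.67×10⁻⁸×6.79²)]^(1/4) = 105.45 K.

ΔT ≈ 12.2 K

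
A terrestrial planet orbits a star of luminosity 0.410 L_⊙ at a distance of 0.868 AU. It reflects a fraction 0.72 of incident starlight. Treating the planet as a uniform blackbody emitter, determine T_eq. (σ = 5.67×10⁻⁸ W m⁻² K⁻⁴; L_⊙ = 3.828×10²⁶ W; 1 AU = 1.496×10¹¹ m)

T_eq ≈ 174 K

d = 0.868 AU = 1.30×10¹¹ m.
L = 0.410 × 3.828×10²⁶ = 1.57×10²⁶ W.
Flux: S = L/(4πd²) = 1.57×10²⁶/(4π×(1.30×10¹¹)²) = 741 W m⁻².
Energy balance: absorbed = emitted ⇒ πR²·S(1−A) = 4πR²·σT_eq⁴, so T_eq⁴ = S(1−A)/(4σ).
T_eq = [741 × 0.28 / (4 × 5.67×10⁻⁸)]^(1/4) = (9.14×10⁸)^(1/4) = 174 K.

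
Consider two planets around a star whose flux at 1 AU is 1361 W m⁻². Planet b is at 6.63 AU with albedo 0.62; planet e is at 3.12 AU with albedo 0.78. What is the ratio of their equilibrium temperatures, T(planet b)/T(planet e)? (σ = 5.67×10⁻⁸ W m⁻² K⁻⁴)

T₁/T₂ ≈ 0.786

T_eq = [S₀(1−A)/(4σd²)]^(1/4), so T ∝ (1−A)^(1/4) / √d.
T₁ = [1361×0.38/(4×5.67×10⁻⁸×6.63²)]^(1/4) = 84.87 K.
T₂ = [1361×0.22/(4×5.67×10⁻⁸×3.12²)]^(1/4) = 107.92 K.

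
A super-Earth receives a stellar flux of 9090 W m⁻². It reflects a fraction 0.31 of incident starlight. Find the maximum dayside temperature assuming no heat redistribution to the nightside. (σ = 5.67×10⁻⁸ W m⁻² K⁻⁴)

T_ss ≈ 577 K

With no redistribution each surface element balances locally: S(1−A) = σT⁴.
T = [9090 × 0.69 / 5.67×10⁻⁸]^(1/4) = (1.11×10¹¹)^(1/4) = 577 K.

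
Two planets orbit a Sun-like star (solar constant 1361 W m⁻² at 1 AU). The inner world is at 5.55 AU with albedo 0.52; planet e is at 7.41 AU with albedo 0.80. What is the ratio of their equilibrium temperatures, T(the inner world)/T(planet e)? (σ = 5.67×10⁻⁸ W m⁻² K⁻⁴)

T₁/T₂ ≈ 1.438

T_eq = [S₀(1−A)/(4σd²)]^(1/4), so T ∝ (1−A)^(1/4) / √d.
T₁ = [1361×0.48/(4×5.67×10⁻⁸×5.55²)]^(1/4) = 98.34 K.
T₂ = [1361×0.20/(4×5.67×10⁻⁸×7.41²)]^(1/4) = 68.38 K.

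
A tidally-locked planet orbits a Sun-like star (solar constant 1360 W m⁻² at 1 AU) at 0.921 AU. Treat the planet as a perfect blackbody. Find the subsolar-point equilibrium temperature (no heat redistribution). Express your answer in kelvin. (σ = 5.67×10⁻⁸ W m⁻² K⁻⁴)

Flux at 0.921 AU: S = 1360/0.921² = 1600 W m⁻².
At the subsolar point the surface absorbs S(1−A) and emits σT⁴ per unit area — no factor of 4, since only the local patch is in balance.
T = [1600 × 1.00 / 5.67×10⁻⁸]^(1/4) = (2.83×10¹⁰)^(1/4) = 410 K.

T_ss ≈ 410 K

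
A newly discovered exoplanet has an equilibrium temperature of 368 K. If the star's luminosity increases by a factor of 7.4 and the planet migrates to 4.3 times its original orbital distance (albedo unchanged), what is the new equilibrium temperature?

T_eq ∝ L^(1/4) · d^(−1/2).
T′ = 368 × 7.4^(1/4) / 4.3^(1/2) = 293 K.

T_eq ≈ 293 K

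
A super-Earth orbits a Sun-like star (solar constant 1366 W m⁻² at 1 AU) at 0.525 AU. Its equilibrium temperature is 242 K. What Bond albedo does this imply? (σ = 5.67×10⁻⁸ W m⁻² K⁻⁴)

Flux at 0.525 AU: S = 1366/0.525² = 4960 W m⁻².
From T_eq⁴ = S(1−A)/(4σ): 1−A = 4σT_eq⁴/S.
1−A = 4 × 5.67×10⁻⁸ × (242)⁴ / 4960 = 0.157.

A ≈ 0.84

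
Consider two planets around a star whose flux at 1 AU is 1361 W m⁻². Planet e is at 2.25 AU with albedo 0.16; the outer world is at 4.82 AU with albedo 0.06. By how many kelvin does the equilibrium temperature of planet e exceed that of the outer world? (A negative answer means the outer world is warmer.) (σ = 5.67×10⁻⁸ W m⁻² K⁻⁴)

T_eq = [S₀(1−A)/(4σd²)]^(1/4), so T ∝ (1−A)^(1/4) / √d.
T₁ = [1361×0.84/(4×5.67×10⁻⁸×2.25²)]^(1/4) = 177.64 K.
T₂ = [1361×0.94/(4×5.67×10⁻⁸×4.82²)]^(1/4) = 124.83 K.

ΔT ≈ 52.8 K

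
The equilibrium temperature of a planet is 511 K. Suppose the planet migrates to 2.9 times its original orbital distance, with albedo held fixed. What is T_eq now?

T_eq ≈ 300 K

T_eq ∝ L^(1/4) · d^(−1/2).
T′ = 511 / 2.9^(1/2) = 300 K.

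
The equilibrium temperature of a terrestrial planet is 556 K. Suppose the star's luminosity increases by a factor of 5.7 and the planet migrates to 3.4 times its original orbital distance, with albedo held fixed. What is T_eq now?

T_eq ≈ 466 K

T_eq ∝ L^(1/4) · d^(−1/2).
T′ = 556 × 5.7^(1/4) / 3.4^(1/2) = 466 K.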